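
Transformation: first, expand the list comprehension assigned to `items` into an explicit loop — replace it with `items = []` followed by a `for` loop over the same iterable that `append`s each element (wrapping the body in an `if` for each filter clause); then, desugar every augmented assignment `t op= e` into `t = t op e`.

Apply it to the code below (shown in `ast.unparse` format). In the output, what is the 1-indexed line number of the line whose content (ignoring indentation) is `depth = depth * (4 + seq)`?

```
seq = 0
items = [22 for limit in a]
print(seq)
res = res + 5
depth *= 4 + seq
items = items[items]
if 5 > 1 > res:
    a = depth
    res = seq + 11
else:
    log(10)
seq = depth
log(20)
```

Transformed code:
seq = 0
items = []
for limit in a:
    items.append(22)
print(seq)
res = res + 5
depth = depth * (4 + seq)
items = items[items]
if 5 > 1 > res:
    a = depth
    res = seq + 11
else:
    log(10)
seq = depth
log(20)

7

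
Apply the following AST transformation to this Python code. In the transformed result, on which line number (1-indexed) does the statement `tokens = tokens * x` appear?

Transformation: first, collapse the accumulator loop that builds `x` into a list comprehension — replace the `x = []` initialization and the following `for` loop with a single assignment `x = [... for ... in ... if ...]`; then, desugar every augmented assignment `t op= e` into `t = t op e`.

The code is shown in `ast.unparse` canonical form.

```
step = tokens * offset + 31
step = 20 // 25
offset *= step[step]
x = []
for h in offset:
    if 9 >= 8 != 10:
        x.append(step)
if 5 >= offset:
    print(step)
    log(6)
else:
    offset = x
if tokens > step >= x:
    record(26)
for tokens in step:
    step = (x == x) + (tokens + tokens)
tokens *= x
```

Transformed code:
step = tokens * offset + 31
step = 20 // 25
offset = offset * step[step]
x = [step for h in offset if 9 >= 8 != 10]
if 5 >= offset:
    print(step)
    log(6)
else:
    offset = x
if tokens > step >= x:
    record(26)
for tokens in step:
    step = (x == x) + (tokens + tokens)
tokens = tokens * x

14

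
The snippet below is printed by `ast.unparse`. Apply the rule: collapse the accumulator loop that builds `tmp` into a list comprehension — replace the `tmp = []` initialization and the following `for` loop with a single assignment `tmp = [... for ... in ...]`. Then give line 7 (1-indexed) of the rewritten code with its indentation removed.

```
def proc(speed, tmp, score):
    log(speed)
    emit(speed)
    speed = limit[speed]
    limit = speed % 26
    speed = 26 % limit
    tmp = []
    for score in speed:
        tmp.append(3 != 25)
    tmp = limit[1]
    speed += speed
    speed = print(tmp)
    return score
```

tmp = [3 != 25 for score in speed]

Transformed code:
def proc(speed, tmp, score):
    log(speed)
    emit(speed)
    speed = limit[speed]
    limit = speed % 26
    speed = 26 % limit
    tmp = [3 != 25 for score in speed]
    tmp = limit[1]
    speed += speed
    speed = print(tmp)
    return score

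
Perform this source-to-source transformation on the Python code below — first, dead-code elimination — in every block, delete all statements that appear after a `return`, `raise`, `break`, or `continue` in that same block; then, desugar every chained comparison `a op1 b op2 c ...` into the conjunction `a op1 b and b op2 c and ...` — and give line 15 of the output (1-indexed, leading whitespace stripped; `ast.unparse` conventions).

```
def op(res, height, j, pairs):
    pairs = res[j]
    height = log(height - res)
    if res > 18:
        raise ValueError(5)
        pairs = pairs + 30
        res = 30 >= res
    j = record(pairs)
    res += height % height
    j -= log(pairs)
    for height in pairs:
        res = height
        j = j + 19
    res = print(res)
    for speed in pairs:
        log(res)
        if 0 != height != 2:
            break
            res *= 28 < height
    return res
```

Transformed code:
def op(res, height, j, pairs):
    pairs = res[j]
    height = log(height - res)
    if res > 18:
        raise ValueError(5)
    j = record(pairs)
    res += height % height
    j -= log(pairs)
    for height in pairs:
        res = height
        j = j + 19
    res = print(res)
    for speed in pairs:
        log(res)
        if 0 != height and height != 2:
            break
    return res

if 0 != height and height != 2:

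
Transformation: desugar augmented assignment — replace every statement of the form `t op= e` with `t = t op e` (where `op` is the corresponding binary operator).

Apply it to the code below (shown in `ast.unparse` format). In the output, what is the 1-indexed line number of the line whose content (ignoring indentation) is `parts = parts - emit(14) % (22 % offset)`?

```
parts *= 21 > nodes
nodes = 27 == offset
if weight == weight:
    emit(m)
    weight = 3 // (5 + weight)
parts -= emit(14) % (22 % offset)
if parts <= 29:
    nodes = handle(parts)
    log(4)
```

Transformed code:
parts = parts * (21 > nodes)
nodes = 27 == offset
if weight == weight:
    emit(m)
    weight = 3 // (5 + weight)
parts = parts - emit(14) % (22 % offset)
if parts <= 29:
    nodes = handle(parts)
    log(4)

6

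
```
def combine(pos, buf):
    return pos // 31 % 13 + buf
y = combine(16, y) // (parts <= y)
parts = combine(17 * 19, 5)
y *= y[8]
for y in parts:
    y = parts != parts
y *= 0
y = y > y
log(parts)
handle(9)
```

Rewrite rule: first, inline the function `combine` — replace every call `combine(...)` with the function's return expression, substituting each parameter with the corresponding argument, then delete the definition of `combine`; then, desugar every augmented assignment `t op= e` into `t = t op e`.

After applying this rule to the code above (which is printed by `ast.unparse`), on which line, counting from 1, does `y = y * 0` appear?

6

Transformed code:
y = (16 // 31 % 13 + y) // (parts <= y)
parts = 17 * 19 // 31 % 13 + 5
y = y * y[8]
for y in parts:
    y = parts != parts
y = y * 0
y = y > y
log(parts)
handle(9)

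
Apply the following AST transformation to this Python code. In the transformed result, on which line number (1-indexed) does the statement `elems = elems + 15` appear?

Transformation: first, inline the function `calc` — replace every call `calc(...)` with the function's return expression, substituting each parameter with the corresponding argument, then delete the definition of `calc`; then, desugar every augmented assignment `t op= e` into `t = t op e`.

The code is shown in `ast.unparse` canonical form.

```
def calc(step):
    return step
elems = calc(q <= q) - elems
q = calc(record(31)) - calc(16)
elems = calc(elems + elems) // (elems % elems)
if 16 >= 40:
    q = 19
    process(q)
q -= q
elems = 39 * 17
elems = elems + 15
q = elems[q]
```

Transformed code:
elems = (q <= q) - elems
q = record(31) - 16
elems = (elems + elems) // (elems % elems)
if 16 >= 40:
    q = 19
    process(q)
q = q - q
elems = 39 * 17
elems = elems + 15
q = elems[q]

9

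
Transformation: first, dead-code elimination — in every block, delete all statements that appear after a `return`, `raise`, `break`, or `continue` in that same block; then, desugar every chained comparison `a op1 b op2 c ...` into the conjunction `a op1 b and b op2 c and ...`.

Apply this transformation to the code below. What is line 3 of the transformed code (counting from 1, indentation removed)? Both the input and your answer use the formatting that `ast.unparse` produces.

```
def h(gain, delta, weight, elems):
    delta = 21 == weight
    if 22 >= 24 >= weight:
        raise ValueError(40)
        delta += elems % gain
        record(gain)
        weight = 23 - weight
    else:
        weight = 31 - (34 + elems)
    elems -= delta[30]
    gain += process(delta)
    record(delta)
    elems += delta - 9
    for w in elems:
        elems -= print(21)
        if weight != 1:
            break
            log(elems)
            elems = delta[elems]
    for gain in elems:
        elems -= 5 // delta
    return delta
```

Transformed code:
def h(gain, delta, weight, elems):
    delta = 21 == weight
    if 22 >= 24 and 24 >= weight:
        raise ValueError(40)
    else:
        weight = 31 - (34 + elems)
    elems -= delta[30]
    gain += process(delta)
    record(delta)
    elems += delta - 9
    for w in elems:
        elems -= print(21)
        if weight != 1:
            break
    for gain in elems:
        elems -= 5 // delta
    return delta

if 22 >= 24 and 24 >= weight:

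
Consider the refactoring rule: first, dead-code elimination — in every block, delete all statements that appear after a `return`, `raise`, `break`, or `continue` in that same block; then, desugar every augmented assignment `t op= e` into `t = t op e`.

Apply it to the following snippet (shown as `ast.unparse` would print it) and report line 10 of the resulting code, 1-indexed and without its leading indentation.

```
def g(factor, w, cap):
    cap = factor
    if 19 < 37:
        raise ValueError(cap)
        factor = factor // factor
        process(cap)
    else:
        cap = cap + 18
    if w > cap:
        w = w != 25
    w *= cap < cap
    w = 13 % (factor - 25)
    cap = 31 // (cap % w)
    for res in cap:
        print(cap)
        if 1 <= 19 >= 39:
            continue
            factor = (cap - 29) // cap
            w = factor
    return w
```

w = 13 % (factor - 25)

Transformed code:
def g(factor, w, cap):
    cap = factor
    if 19 < 37:
        raise ValueError(cap)
    else:
        cap = cap + 18
    if w > cap:
        w = w != 25
    w = w * (cap < cap)
    w = 13 % (factor - 25)
    cap = 31 // (cap % w)
    for res in cap:
        print(cap)
        if 1 <= 19 >= 39:
            continue
    return w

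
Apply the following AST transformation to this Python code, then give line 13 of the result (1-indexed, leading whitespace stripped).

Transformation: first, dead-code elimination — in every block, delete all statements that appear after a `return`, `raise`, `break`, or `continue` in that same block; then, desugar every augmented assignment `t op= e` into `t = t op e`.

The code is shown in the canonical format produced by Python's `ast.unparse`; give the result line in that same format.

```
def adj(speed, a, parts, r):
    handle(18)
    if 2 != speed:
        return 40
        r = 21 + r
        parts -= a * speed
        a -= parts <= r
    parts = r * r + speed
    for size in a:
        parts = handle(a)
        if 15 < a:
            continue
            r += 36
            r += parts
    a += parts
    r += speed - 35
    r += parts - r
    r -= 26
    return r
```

Transformed code:
def adj(speed, a, parts, r):
    handle(18)
    if 2 != speed:
        return 40
    parts = r * r + speed
    for size in a:
        parts = handle(a)
        if 15 < a:
            continue
    a = a + parts
    r = r + (speed - 35)
    r = r + (parts - r)
    r = r - 26
    return r

r = r - 26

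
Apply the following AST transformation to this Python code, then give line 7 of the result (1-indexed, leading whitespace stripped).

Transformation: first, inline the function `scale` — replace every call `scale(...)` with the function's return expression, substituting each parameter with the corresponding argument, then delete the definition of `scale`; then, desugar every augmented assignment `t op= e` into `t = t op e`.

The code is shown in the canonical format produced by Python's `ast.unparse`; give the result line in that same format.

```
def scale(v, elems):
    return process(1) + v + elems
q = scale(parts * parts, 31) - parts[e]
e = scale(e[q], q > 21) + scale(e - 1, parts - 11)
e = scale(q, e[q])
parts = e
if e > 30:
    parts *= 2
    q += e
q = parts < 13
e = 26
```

q = q + e

Transformed code:
q = process(1) + parts * parts + 31 - parts[e]
e = process(1) + e[q] + (q > 21) + (process(1) + (e - 1) + (parts - 11))
e = process(1) + q + e[q]
parts = e
if e > 30:
    parts = parts * 2
    q = q + e
q = parts < 13
e = 26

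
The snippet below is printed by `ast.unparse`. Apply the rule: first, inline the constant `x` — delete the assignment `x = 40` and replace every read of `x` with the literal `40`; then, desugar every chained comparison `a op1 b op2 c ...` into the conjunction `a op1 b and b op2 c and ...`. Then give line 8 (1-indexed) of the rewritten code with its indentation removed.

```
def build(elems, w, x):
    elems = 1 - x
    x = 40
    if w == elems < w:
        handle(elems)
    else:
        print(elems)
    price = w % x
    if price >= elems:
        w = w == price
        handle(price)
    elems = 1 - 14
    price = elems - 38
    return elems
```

Transformed code:
def build(elems, w, x):
    elems = 1 - 40
    if w == elems and elems < w:
        handle(elems)
    else:
        print(elems)
    price = w % 40
    if price >= elems:
        w = w == price
        handle(price)
    elems = 1 - 14
    price = elems - 38
    return elems

if price >= elems:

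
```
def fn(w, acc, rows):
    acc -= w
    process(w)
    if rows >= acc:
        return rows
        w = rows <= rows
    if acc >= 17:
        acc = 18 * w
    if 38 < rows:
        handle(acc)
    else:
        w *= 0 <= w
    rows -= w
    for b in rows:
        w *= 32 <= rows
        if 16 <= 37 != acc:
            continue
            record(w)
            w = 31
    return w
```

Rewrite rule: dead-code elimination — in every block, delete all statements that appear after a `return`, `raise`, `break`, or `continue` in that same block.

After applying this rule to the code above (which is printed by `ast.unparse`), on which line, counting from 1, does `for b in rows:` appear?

Transformed code:
def fn(w, acc, rows):
    acc -= w
    process(w)
    if rows >= acc:
        return rows
    if acc >= 17:
        acc = 18 * w
    if 38 < rows:
        handle(acc)
    else:
        w *= 0 <= w
    rows -= w
    for b in rows:
        w *= 32 <= rows
        if 16 <= 37 != acc:
            continue
    return w

13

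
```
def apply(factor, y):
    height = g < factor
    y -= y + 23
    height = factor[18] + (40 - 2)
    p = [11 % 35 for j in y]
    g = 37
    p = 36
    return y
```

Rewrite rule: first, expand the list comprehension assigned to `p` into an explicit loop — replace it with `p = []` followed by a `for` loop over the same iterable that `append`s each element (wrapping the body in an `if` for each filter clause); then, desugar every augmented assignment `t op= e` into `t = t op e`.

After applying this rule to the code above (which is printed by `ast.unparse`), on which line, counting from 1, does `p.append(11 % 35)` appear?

Transformed code:
def apply(factor, y):
    height = g < factor
    y = y - (y + 23)
    height = factor[18] + (40 - 2)
    p = []
    for j in y:
        p.append(11 % 35)
    g = 37
    p = 36
    return y

7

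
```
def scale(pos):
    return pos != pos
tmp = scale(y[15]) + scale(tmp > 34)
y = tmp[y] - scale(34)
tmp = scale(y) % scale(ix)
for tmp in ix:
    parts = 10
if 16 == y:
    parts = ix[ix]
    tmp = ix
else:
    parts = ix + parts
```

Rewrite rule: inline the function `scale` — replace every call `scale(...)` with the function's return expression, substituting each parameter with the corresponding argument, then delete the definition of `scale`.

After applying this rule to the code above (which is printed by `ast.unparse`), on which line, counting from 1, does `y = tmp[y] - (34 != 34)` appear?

Transformed code:
tmp = (y[15] != y[15]) + ((tmp > 34) != (tmp > 34))
y = tmp[y] - (34 != 34)
tmp = (y != y) % (ix != ix)
for tmp in ix:
    parts = 10
if 16 == y:
    parts = ix[ix]
    tmp = ix
else:
    parts = ix + parts

2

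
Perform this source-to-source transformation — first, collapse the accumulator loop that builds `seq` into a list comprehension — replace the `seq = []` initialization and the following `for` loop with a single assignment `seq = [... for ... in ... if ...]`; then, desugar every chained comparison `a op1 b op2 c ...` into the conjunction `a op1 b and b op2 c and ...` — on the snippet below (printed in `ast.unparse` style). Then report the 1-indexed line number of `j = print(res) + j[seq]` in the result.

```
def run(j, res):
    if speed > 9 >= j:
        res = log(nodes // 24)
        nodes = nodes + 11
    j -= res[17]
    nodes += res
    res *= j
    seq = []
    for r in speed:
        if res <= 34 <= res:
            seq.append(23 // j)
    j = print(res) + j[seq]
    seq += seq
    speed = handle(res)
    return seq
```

Transformed code:
def run(j, res):
    if speed > 9 and 9 >= j:
        res = log(nodes // 24)
        nodes = nodes + 11
    j -= res[17]
    nodes += res
    res *= j
    seq = [23 // j for r in speed if res <= 34 and 34 <= res]
    j = print(res) + j[seq]
    seq += seq
    speed = handle(res)
    return seq

9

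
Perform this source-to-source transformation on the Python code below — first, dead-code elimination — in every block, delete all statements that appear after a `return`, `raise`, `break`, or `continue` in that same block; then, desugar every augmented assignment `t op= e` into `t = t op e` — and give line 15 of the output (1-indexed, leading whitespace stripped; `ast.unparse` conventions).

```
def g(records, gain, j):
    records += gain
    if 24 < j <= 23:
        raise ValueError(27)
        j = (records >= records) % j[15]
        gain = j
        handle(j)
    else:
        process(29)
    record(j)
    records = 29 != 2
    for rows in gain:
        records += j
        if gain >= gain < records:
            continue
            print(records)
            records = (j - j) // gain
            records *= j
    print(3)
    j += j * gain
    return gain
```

Transformed code:
def g(records, gain, j):
    records = records + gain
    if 24 < j <= 23:
        raise ValueError(27)
    else:
        process(29)
    record(j)
    records = 29 != 2
    for rows in gain:
        records = records + j
        if gain >= gain < records:
            continue
    print(3)
    j = j + j * gain
    return gain

return gain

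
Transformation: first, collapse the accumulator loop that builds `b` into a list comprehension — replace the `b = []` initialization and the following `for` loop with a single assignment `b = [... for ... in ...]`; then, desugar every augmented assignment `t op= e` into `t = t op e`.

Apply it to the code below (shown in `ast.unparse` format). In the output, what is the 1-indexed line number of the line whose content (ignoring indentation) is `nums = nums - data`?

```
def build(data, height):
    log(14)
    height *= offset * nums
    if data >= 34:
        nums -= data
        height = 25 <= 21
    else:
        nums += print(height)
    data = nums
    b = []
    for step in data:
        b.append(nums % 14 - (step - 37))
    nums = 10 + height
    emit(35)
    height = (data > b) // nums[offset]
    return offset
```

5

Transformed code:
def build(data, height):
    log(14)
    height = height * (offset * nums)
    if data >= 34:
        nums = nums - data
        height = 25 <= 21
    else:
        nums = nums + print(height)
    data = nums
    b = [nums % 14 - (step - 37) for step in data]
    nums = 10 + height
    emit(35)
    height = (data > b) // nums[offset]
    return offset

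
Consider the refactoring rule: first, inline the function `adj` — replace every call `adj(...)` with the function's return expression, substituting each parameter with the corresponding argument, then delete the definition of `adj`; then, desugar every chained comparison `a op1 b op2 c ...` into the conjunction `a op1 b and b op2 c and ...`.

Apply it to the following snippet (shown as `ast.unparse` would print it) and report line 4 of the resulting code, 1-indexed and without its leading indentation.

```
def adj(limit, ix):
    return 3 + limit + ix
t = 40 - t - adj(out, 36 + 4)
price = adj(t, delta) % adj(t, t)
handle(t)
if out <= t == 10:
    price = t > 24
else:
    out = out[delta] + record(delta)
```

Transformed code:
t = 40 - t - (3 + out + (36 + 4))
price = (3 + t + delta) % (3 + t + t)
handle(t)
if out <= t and t == 10:
    price = t > 24
else:
    out = out[delta] + record(delta)

if out <= t and t == 10:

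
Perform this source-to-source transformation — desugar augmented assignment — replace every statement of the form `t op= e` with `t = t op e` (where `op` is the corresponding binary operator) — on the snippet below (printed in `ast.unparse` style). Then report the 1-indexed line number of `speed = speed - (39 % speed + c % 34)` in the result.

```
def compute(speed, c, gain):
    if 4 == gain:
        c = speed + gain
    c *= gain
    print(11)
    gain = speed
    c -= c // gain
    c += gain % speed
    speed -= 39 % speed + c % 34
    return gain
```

Transformed code:
def compute(speed, c, gain):
    if 4 == gain:
        c = speed + gain
    c = c * gain
    print(11)
    gain = speed
    c = c - c // gain
    c = c + gain % speed
    speed = speed - (39 % speed + c % 34)
    return gain

9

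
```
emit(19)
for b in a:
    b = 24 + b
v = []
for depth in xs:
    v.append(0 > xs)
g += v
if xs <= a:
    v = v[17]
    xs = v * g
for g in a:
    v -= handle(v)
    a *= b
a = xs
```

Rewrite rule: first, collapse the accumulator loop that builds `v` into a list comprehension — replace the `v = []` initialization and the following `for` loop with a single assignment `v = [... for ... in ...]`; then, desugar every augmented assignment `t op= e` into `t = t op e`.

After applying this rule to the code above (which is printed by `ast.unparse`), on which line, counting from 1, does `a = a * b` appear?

Transformed code:
emit(19)
for b in a:
    b = 24 + b
v = [0 > xs for depth in xs]
g = g + v
if xs <= a:
    v = v[17]
    xs = v * g
for g in a:
    v = v - handle(v)
    a = a * b
a = xs

11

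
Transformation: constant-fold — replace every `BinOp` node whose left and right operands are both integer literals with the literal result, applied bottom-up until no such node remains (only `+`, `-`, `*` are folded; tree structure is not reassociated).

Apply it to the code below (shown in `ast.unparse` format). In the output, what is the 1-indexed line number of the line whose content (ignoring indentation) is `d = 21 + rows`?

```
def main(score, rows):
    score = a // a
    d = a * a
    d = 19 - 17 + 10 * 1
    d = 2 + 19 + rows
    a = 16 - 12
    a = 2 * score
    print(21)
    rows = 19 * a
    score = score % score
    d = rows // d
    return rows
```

Transformed code:
def main(score, rows):
    score = a // a
    d = a * a
    d = 12
    d = 21 + rows
    a = 4
    a = 2 * score
    print(21)
    rows = 19 * a
    score = score % score
    d = rows // d
    return rows

5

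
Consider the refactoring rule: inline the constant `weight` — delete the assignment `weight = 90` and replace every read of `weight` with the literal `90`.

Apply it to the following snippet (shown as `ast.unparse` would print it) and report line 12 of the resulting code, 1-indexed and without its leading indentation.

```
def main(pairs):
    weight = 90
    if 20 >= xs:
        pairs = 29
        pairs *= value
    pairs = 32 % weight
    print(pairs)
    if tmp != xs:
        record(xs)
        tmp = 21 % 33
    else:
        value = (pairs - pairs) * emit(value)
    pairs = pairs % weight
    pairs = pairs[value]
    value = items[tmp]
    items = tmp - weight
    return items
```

Transformed code:
def main(pairs):
    if 20 >= xs:
        pairs = 29
        pairs *= value
    pairs = 32 % 90
    print(pairs)
    if tmp != xs:
        record(xs)
        tmp = 21 % 33
    else:
        value = (pairs - pairs) * emit(value)
    pairs = pairs % 90
    pairs = pairs[value]
    value = items[tmp]
    items = tmp - 90
    return items

pairs = pairs % 90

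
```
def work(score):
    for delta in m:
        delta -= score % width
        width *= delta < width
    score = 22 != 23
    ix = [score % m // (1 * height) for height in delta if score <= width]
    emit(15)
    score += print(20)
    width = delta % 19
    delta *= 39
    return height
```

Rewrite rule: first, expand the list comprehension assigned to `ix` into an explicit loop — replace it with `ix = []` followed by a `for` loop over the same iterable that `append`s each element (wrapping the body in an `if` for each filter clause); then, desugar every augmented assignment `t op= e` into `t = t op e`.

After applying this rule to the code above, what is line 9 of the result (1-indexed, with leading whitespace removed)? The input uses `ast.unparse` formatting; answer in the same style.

Transformed code:
def work(score):
    for delta in m:
        delta = delta - score % width
        width = width * (delta < width)
    score = 22 != 23
    ix = []
    for height in delta:
        if score <= width:
            ix.append(score % m // (1 * height))
    emit(15)
    score = score + print(20)
    width = delta % 19
    delta = delta * 39
    return height

ix.append(score % m // (1 * height))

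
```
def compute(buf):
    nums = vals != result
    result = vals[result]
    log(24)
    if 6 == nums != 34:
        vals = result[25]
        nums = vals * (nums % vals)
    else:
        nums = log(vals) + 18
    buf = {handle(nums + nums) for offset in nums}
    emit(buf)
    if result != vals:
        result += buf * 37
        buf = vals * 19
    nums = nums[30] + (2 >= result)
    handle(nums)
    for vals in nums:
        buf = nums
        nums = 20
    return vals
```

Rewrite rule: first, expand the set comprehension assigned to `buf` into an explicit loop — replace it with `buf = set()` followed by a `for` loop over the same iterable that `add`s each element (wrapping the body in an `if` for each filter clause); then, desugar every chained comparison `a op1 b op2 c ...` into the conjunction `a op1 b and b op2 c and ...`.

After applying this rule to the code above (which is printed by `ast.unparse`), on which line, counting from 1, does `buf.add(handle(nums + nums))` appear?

12

Transformed code:
def compute(buf):
    nums = vals != result
    result = vals[result]
    log(24)
    if 6 == nums and nums != 34:
        vals = result[25]
        nums = vals * (nums % vals)
    else:
        nums = log(vals) + 18
    buf = set()
    for offset in nums:
        buf.add(handle(nums + nums))
    emit(buf)
    if result != vals:
        result += buf * 37
        buf = vals * 19
    nums = nums[30] + (2 >= result)
    handle(nums)
    for vals in nums:
        buf = nums
        nums = 20
    return vals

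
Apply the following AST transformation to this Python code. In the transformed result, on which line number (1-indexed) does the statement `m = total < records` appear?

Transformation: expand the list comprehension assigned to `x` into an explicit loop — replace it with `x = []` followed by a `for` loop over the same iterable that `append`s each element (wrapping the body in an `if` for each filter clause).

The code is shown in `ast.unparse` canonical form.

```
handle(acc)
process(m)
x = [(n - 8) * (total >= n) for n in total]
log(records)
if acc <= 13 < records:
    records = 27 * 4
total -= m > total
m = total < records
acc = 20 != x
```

10

Transformed code:
handle(acc)
process(m)
x = []
for n in total:
    x.append((n - 8) * (total >= n))
log(records)
if acc <= 13 < records:
    records = 27 * 4
total -= m > total
m = total < records
acc = 20 != x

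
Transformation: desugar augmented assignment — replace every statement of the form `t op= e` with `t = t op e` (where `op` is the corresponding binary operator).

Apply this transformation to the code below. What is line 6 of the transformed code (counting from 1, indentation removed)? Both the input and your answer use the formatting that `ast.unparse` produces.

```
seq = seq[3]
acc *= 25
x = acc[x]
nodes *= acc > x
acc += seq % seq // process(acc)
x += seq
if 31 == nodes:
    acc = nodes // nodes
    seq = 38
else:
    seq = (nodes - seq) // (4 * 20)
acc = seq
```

Transformed code:
seq = seq[3]
acc = acc * 25
x = acc[x]
nodes = nodes * (acc > x)
acc = acc + seq % seq // process(acc)
x = x + seq
if 31 == nodes:
    acc = nodes // nodes
    seq = 38
else:
    seq = (nodes - seq) // (4 * 20)
acc = seq

x = x + seq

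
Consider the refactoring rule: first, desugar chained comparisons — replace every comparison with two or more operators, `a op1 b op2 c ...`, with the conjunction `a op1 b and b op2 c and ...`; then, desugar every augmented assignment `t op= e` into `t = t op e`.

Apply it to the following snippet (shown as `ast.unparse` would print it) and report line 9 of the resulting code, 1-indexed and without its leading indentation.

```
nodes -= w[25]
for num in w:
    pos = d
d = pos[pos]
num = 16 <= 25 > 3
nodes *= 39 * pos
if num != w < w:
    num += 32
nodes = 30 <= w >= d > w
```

Transformed code:
nodes = nodes - w[25]
for num in w:
    pos = d
d = pos[pos]
num = 16 <= 25 and 25 > 3
nodes = nodes * (39 * pos)
if num != w and w < w:
    num = num + 32
nodes = 30 <= w and w >= d and (d > w)

nodes = 30 <= w and w >= d and (d > w)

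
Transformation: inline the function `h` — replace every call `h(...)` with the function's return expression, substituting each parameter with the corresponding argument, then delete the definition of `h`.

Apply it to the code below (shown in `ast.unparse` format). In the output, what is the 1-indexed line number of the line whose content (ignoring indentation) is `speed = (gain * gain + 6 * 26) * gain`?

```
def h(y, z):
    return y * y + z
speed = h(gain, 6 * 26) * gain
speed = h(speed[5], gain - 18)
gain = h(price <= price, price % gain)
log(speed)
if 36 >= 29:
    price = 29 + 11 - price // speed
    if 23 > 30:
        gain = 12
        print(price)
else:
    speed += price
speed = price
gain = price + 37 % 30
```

1

Transformed code:
speed = (gain * gain + 6 * 26) * gain
speed = speed[5] * speed[5] + (gain - 18)
gain = (price <= price) * (price <= price) + price % gain
log(speed)
if 36 >= 29:
    price = 29 + 11 - price // speed
    if 23 > 30:
        gain = 12
        print(price)
else:
    speed += price
speed = price
gain = price + 37 % 30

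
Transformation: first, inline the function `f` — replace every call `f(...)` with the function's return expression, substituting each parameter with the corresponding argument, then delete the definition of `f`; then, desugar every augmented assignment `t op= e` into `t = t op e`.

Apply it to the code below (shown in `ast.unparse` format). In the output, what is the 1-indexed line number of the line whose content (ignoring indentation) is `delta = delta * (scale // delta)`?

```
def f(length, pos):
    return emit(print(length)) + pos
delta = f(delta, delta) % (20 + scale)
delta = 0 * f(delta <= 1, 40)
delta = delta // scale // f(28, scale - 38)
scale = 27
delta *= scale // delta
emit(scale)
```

5

Transformed code:
delta = (emit(print(delta)) + delta) % (20 + scale)
delta = 0 * (emit(print(delta <= 1)) + 40)
delta = delta // scale // (emit(print(28)) + (scale - 38))
scale = 27
delta = delta * (scale // delta)
emit(scale)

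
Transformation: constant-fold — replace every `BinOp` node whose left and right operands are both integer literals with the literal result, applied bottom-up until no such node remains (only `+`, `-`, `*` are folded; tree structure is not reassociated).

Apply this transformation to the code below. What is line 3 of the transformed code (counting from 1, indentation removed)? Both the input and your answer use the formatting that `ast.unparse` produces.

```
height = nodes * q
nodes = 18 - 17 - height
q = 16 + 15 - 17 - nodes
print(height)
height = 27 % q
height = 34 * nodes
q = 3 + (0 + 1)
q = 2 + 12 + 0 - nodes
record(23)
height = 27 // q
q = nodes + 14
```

Transformed code:
height = nodes * q
nodes = 1 - height
q = 14 - nodes
print(height)
height = 27 % q
height = 34 * nodes
q = 4
q = 14 - nodes
record(23)
height = 27 // q
q = nodes + 14

q = 14 - nodes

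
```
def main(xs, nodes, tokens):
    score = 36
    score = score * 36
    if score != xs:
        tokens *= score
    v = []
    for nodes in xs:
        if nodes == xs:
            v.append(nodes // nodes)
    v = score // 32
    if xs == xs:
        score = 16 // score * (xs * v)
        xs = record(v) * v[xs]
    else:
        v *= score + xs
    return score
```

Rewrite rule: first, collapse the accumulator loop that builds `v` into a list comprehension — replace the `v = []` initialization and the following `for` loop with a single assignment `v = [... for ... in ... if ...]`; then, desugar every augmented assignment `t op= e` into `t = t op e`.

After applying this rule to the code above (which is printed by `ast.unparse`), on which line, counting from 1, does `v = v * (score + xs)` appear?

Transformed code:
def main(xs, nodes, tokens):
    score = 36
    score = score * 36
    if score != xs:
        tokens = tokens * score
    v = [nodes // nodes for nodes in xs if nodes == xs]
    v = score // 32
    if xs == xs:
        score = 16 // score * (xs * v)
        xs = record(v) * v[xs]
    else:
        v = v * (score + xs)
    return score

12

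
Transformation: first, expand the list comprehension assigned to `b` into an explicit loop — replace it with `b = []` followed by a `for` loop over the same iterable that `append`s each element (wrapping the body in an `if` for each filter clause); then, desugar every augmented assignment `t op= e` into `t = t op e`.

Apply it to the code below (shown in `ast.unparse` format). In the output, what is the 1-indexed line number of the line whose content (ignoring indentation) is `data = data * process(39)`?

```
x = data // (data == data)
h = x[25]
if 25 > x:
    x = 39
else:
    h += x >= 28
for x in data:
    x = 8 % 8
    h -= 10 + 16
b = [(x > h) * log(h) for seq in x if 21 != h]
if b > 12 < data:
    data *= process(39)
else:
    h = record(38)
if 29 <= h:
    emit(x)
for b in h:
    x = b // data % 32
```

15

Transformed code:
x = data // (data == data)
h = x[25]
if 25 > x:
    x = 39
else:
    h = h + (x >= 28)
for x in data:
    x = 8 % 8
    h = h - (10 + 16)
b = []
for seq in x:
    if 21 != h:
        b.append((x > h) * log(h))
if b > 12 < data:
    data = data * process(39)
else:
    h = record(38)
if 29 <= h:
    emit(x)
for b in h:
    x = b // data % 32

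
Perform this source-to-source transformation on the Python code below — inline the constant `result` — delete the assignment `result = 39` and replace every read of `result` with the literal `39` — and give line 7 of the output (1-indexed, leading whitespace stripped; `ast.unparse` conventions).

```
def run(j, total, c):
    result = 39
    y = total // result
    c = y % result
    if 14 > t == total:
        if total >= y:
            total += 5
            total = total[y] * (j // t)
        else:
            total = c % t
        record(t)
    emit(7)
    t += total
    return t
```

Transformed code:
def run(j, total, c):
    y = total // 39
    c = y % 39
    if 14 > t == total:
        if total >= y:
            total += 5
            total = total[y] * (j // t)
        else:
            total = c % t
        record(t)
    emit(7)
    t += total
    return t

total = total[y] * (j // t)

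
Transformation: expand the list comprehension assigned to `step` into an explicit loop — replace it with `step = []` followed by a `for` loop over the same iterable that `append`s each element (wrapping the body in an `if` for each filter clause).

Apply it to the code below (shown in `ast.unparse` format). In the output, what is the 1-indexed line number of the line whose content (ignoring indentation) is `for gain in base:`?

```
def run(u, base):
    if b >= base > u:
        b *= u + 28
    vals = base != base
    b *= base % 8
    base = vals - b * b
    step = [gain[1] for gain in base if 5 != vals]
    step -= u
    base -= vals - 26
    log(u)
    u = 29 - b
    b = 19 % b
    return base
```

Transformed code:
def run(u, base):
    if b >= base > u:
        b *= u + 28
    vals = base != base
    b *= base % 8
    base = vals - b * b
    step = []
    for gain in base:
        if 5 != vals:
            step.append(gain[1])
    step -= u
    base -= vals - 26
    log(u)
    u = 29 - b
    b = 19 % b
    return base

8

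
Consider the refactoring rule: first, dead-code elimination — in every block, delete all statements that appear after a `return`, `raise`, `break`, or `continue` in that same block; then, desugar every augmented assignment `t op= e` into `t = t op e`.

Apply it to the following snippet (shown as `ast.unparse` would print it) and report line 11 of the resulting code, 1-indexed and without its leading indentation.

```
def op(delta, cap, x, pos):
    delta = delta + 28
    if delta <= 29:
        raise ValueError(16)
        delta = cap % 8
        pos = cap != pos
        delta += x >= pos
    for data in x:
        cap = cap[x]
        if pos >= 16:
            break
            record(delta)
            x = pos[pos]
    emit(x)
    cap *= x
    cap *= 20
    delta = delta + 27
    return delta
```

Transformed code:
def op(delta, cap, x, pos):
    delta = delta + 28
    if delta <= 29:
        raise ValueError(16)
    for data in x:
        cap = cap[x]
        if pos >= 16:
            break
    emit(x)
    cap = cap * x
    cap = cap * 20
    delta = delta + 27
    return delta

cap = cap * 20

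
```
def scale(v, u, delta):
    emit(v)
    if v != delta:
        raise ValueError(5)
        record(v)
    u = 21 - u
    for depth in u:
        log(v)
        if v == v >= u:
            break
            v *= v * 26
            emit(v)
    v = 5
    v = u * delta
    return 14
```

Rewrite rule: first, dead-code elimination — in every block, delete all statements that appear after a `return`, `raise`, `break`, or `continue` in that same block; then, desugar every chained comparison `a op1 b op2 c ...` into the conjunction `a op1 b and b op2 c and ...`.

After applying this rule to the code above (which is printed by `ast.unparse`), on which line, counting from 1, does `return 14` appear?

12

Transformed code:
def scale(v, u, delta):
    emit(v)
    if v != delta:
        raise ValueError(5)
    u = 21 - u
    for depth in u:
        log(v)
        if v == v and v >= u:
            break
    v = 5
    v = u * delta
    return 14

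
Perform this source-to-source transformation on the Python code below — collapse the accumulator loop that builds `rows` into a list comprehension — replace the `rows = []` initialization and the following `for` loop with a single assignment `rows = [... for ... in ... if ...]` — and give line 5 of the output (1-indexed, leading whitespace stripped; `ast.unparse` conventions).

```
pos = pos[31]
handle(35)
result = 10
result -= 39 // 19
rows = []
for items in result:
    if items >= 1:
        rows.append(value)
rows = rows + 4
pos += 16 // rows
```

Transformed code:
pos = pos[31]
handle(35)
result = 10
result -= 39 // 19
rows = [value for items in result if items >= 1]
rows = rows + 4
pos += 16 // rows

rows = [value for items in result if items >= 1]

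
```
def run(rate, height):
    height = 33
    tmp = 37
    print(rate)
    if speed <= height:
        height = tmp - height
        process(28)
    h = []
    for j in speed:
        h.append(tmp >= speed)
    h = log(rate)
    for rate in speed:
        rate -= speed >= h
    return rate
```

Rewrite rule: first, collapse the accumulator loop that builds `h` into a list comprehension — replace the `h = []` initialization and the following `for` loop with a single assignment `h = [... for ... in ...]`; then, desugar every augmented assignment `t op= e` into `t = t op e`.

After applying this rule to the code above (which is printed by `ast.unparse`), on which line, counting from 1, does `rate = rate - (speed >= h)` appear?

11

Transformed code:
def run(rate, height):
    height = 33
    tmp = 37
    print(rate)
    if speed <= height:
        height = tmp - height
        process(28)
    h = [tmp >= speed for j in speed]
    h = log(rate)
    for rate in speed:
        rate = rate - (speed >= h)
    return rate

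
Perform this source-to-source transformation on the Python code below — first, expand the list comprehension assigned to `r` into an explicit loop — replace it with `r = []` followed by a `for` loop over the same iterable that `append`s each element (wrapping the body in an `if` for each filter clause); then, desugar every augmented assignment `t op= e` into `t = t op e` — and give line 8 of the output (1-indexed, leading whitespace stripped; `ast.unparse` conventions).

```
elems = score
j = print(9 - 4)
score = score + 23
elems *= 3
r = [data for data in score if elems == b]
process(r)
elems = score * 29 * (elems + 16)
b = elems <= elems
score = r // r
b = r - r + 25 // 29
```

Transformed code:
elems = score
j = print(9 - 4)
score = score + 23
elems = elems * 3
r = []
for data in score:
    if elems == b:
        r.append(data)
process(r)
elems = score * 29 * (elems + 16)
b = elems <= elems
score = r // r
b = r - r + 25 // 29

r.append(data)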